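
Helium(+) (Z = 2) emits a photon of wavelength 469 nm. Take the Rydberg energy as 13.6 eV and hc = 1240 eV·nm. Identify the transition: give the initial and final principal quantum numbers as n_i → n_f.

The photon energy is ΔE = hc/λ = 1240 / 469 = 2.644 eV.
With Z = 2, ΔE = 54.40 × (1/n_f² − 1/n_i²), so 1/n_f² − 1/n_i² = 0.04860.
Trying n_f = 3 gives 1/n_i² = 0.06251, i.e. n_i ≈ 4; this pair matches.

n_i = 4, n_f = 3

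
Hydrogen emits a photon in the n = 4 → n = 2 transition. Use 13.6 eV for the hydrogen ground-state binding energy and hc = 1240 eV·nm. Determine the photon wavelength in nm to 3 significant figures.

ΔE = 13.60 × (1/2² − 1/4²) = 13.60 × 0.1875 = 2.550 eV.
λ = hc/ΔE = 1240 / 2.550 = 486 nm.
This line belongs to the Balmer series.

486 nm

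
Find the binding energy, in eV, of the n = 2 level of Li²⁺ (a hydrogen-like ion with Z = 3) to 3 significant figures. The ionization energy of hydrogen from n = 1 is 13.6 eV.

E_n = −13.6 Z²/n² = −122.4/n² eV for Z = 3.
E_2 = −122.4/4 = −30.6 eV, so ionization (to E = 0) requires 30.6 eV.

30.6 eV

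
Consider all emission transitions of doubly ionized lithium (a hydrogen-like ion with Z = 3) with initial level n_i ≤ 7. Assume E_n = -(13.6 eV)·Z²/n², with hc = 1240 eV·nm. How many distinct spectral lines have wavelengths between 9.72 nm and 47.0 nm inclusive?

8

Enumerate all n_i → n_f pairs with 1 ≤ n_f < n_i ≤ 7 and compute λ = 1240 / [13.6·9·(1/n_f² − 1/n_i²)].
Lines falling in [9.72, 47.0] nm: 7→1 (10.34 nm), 6→1 (10.42 nm), 5→1 (10.55 nm), 4→1 (10.81 nm), 3→1 (11.40 nm), 2→1 (13.51 nm), 7→2 (44.12 nm), 6→2 (45.59 nm).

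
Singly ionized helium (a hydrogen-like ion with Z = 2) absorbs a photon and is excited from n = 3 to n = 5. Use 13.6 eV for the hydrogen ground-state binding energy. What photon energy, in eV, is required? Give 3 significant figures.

3.87 eV

The Bohr energies scale as Z², so for Z = 2: E_n = −54.40/n² eV.
E_5 = −54.40/25 = −2.176 eV and E_3 = −54.40/9 = −6.044 eV.
The photon energy is |E_5 − E_3| = 3.87 eV.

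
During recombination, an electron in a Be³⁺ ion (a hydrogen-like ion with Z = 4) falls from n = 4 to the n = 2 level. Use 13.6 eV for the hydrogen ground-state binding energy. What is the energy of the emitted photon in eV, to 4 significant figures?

The Bohr energies scale as Z², so for Z = 4: E_n = −217.6/n² eV.
E_4 = −217.6/16 = −13.60 eV and E_2 = −217.6/4 = −54.40 eV.
The photon energy is |E_4 − E_2| = 40.80 eV.

40.80 eV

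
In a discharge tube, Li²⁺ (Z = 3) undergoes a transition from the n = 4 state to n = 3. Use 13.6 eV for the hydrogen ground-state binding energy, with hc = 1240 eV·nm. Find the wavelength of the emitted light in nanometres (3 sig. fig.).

208 nm

For Z = 3 the level energies scale as Z², so the effective Rydberg energy is 13.6 × 9 = 122.4 eV.
ΔE = 122.4 × (1/3² − 1/4²) = 122.4 × 0.04861 = 5.950 eV.
λ = hc/ΔE = 1240 / 5.950 = 208 nm.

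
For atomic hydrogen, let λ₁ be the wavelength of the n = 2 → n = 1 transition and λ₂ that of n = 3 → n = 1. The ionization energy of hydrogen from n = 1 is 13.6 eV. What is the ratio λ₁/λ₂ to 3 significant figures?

1.19

λ ∝ 1/ΔE ∝ 1/(1/n_f² − 1/n_i²), and the Z² and hc factors cancel in the ratio.
λ₁/λ₂ = (1/1² − 1/3²)/(1/1² − 1/2²) = 0.8889/0.7500 = 1.19.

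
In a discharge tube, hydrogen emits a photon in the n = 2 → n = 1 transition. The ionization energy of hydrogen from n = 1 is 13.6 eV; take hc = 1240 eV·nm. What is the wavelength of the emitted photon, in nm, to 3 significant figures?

ΔE = 13.60 × (1/1² − 1/2²) = 13.60 × 0.7500 = 10.20 eV.
λ = hc/ΔE = 1240 / 10.20 = 122 nm.
This line belongs to the Lyman series.

122 nm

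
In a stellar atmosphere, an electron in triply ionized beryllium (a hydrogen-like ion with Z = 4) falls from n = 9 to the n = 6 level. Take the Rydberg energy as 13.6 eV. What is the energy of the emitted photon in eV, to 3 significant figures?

3.36 eV

The Bohr energies scale as Z², so for Z = 4: E_n = −217.6/n² eV.
E_9 = −217.6/81 = −2.686 eV and E_6 = −217.6/36 = −6.044 eV.
The photon energy is |E_9 − E_6| = 3.36 eV.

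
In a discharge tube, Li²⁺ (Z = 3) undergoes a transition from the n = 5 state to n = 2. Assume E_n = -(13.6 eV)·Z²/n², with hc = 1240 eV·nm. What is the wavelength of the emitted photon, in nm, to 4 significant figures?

For Z = 3 the level energies scale as Z², so the effective Rydberg energy is 13.6 × 9 = 122.4 eV.
ΔE = 122.4 × (1/2² − 1/5²) = 122.4 × 0.2100 = 25.70 eV.
λ = hc/ΔE = 1240 / 25.70 = 48.24 nm.

48.24 nm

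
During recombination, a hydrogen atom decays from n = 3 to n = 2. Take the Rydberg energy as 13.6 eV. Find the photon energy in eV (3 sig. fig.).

1.89 eV

E_3 = −13.60/9 = −1.511 eV and E_2 = −13.60/4 = −3.400 eV.
The photon energy is |E_3 − E_2| = 1.89 eV.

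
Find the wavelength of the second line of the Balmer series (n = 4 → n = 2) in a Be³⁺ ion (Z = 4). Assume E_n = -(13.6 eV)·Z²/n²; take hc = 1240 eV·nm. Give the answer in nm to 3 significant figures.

The Balmer series terminates on n_f = 2; the second line has n_i = 2+2 = 4.
ΔE = 217.6 × (1/2² − 1/4²) = 40.80 eV.
λ = 1240 / 40.80 = 30.4 nm.

30.4 nm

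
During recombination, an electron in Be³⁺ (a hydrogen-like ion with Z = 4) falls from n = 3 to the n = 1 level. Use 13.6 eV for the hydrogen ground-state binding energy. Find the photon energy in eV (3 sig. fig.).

The Bohr energies scale as Z², so for Z = 4: E_n = −217.6/n² eV.
E_3 = −217.6/9 = −24.18 eV and E_1 = −217.6/1 = −217.6 eV.
The photon energy is |E_3 − E_1| = 193 eV.

193 eV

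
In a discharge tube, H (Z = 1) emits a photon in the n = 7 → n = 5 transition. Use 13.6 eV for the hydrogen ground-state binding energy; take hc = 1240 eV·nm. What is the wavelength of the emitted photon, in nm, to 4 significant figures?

4654 nm

ΔE = 13.60 × (1/5² − 1/7²) = 13.60 × 0.01959 = 0.2664 eV.
λ = hc/ΔE = 1240 / 0.2664 = 4654 nm.
This line belongs to the Pfund series.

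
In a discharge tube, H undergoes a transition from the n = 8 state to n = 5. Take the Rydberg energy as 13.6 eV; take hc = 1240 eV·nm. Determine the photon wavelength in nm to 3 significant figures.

ΔE = 13.60 × (1/5² − 1/8²) = 13.60 × 0.02438 = 0.3315 eV.
λ = hc/ΔE = 1240 / 0.3315 = 3740 nm.
This line belongs to the Pfund series.

3740 nm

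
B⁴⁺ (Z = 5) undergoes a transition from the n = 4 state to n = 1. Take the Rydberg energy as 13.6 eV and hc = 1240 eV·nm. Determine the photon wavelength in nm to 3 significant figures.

3.89 nm

For Z = 5 the level energies scale as Z², so the effective Rydberg energy is 13.6 × 25 = 340.0 eV.
ΔE = 340.0 × (1/1² − 1/4²) = 340.0 × 0.9375 = 318.8 eV.
λ = hc/ΔE = 1240 / 318.8 = 3.89 nm.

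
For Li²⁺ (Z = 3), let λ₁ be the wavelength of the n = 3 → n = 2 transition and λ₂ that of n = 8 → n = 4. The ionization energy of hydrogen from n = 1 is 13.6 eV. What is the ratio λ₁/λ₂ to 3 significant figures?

0.338

λ ∝ 1/ΔE ∝ 1/(1/n_f² − 1/n_i²), and the Z² and hc factors cancel in the ratio.
λ₁/λ₂ = (1/4² − 1/8²)/(1/2² − 1/3²) = 0.04688/0.1389 = 0.338.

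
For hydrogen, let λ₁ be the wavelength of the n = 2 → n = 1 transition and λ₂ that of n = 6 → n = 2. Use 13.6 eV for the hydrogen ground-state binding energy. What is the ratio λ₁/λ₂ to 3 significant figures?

0.296

λ ∝ 1/ΔE ∝ 1/(1/n_f² − 1/n_i²), and the Z² and hc factors cancel in the ratio.
λ₁/λ₂ = (1/2² − 1/6²)/(1/1² − 1/2²) = 0.2222/0.7500 = 0.296.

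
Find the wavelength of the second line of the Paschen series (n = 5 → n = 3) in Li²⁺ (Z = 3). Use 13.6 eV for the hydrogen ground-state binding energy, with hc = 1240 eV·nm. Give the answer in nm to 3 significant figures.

142 nm

The Paschen series terminates on n_f = 3; the second line has n_i = 3+2 = 5.
ΔE = 122.4 × (1/3² − 1/5²) = 8.704 eV.
λ = 1240 / 8.704 = 142 nm.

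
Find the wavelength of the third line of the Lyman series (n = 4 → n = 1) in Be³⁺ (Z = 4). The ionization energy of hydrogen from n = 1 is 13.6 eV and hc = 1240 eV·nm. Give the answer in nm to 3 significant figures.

6.08 nm

The Lyman series terminates on n_f = 1; the third line has n_i = 1+3 = 4.
ΔE = 217.6 × (1/1² − 1/4²) = 204.0 eV.
λ = 1240 / 204.0 = 6.08 nm.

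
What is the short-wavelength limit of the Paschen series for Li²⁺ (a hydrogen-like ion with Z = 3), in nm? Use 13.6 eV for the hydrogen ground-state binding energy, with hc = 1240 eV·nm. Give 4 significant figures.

91.18 nm

The Paschen series has lower level n_f = 3; the series limit corresponds to n_i → ∞.
ΔE_max = 13.6 × 9 / 3² = 13.60 eV.
λ_min = 1240 / 13.60 = 91.18 nm.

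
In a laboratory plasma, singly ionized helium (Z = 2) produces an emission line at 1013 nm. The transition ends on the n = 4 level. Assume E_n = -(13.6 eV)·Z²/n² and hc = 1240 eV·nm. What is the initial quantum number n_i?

n_i = 5

The photon energy is ΔE = hc/λ = 1240 / 1013 = 1.224 eV.
With Z = 2, ΔE = 54.40 × (1/n_f² − 1/n_i²), so 1/n_f² − 1/n_i² = 0.02250.
With n_f = 4: 1/n_i² = 1/16 − 0.02250 = 0.04000, so n_i ≈ 5.00.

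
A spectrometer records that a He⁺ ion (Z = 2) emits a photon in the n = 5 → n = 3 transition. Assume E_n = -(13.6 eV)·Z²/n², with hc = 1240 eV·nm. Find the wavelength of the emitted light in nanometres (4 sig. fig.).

320.5 nm

For Z = 2 the level energies scale as Z², so the effective Rydberg energy is 13.6 × 4 = 54.40 eV.
ΔE = 54.40 × (1/3² − 1/5²) = 54.40 × 0.07111 = 3.868 eV.
λ = hc/ΔE = 1240 / 3.868 = 320.5 nm.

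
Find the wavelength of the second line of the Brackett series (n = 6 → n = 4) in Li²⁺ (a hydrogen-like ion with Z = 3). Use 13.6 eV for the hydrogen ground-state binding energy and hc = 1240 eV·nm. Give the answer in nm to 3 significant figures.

292 nm

The Brackett series terminates on n_f = 4; the second line has n_i = 4+2 = 6.
ΔE = 122.4 × (1/4² − 1/6²) = 4.250 eV.
λ = 1240 / 4.250 = 292 nm.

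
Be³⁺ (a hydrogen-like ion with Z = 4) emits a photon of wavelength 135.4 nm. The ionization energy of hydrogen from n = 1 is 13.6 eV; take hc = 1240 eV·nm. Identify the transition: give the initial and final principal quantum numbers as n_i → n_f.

n_i = 7, n_f = 4

The photon energy is ΔE = hc/λ = 1240 / 135.4 = 9.158 eV.
With Z = 4, ΔE = 217.6 × (1/n_f² − 1/n_i²), so 1/n_f² − 1/n_i² = 0.04209.
Trying n_f = 4 gives 1/n_i² = 0.02041, i.e. n_i ≈ 7; this pair matches.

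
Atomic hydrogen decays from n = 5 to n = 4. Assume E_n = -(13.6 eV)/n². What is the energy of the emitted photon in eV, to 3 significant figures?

E_5 = −13.60/25 = −0.5440 eV and E_4 = −13.60/16 = −0.8500 eV.
The photon energy is |E_5 − E_4| = 0.306 eV.

0.306 eV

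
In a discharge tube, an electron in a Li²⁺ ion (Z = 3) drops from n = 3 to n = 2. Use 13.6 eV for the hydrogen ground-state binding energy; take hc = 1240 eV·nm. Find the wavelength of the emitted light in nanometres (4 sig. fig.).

72.94 nm

For Z = 3 the level energies scale as Z², so the effective Rydberg energy is 13.6 × 9 = 122.4 eV.
ΔE = 122.4 × (1/2² − 1/3²) = 122.4 × 0.1389 = 17.00 eV.
λ = hc/ΔE = 1240 / 17.00 = 72.94 nm.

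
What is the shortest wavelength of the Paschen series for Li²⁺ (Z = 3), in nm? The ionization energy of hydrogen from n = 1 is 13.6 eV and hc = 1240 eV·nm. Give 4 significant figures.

The Paschen series has lower level n_f = 3; the series limit corresponds to n_i → ∞.
ΔE_max = 13.6 × 9 / 3² = 13.60 eV.
λ_min = 1240 / 13.60 = 91.18 nm.

91.18 nm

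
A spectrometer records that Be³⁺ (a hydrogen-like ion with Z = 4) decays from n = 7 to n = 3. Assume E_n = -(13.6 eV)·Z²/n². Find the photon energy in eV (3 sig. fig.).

The Bohr energies scale as Z², so for Z = 4: E_n = −217.6/n² eV.
E_7 = −217.6/49 = −4.441 eV and E_3 = −217.6/9 = −24.18 eV.
The photon energy is |E_7 − E_3| = 19.7 eV.

19.7 eV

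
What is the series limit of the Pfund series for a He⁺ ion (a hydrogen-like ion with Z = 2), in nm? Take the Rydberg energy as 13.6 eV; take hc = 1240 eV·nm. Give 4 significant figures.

The Pfund series has lower level n_f = 5; the series limit corresponds to n_i → ∞.
ΔE_max = 13.6 × 4 / 5² = 2.176 eV.
λ_min = 1240 / 2.176 = 569.9 nm.

569.9 nm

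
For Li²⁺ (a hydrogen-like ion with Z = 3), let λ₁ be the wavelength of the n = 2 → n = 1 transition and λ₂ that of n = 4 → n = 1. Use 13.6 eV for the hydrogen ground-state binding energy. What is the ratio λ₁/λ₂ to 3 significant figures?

λ ∝ 1/ΔE ∝ 1/(1/n_f² − 1/n_i²), and the Z² and hc factors cancel in the ratio.
λ₁/λ₂ = (1/1² − 1/4²)/(1/1² − 1/2²) = 0.9375/0.7500 = 1.25.

1.25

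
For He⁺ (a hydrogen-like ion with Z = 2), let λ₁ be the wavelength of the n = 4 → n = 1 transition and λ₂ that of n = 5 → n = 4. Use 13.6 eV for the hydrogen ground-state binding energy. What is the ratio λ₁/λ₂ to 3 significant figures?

λ ∝ 1/ΔE ∝ 1/(1/n_f² − 1/n_i²), and the Z² and hc factors cancel in the ratio.
λ₁/λ₂ = (1/4² − 1/5²)/(1/1² − 1/4²) = 0.02250/0.9375 = 0.0240.

0.0240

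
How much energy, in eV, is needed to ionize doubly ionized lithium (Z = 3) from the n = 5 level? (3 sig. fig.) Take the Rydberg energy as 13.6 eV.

E_n = −13.6 Z²/n² = −122.4/n² eV for Z = 3.
E_5 = −122.4/25 = −4.90 eV, so ionization (to E = 0) requires 4.90 eV.

4.90 eV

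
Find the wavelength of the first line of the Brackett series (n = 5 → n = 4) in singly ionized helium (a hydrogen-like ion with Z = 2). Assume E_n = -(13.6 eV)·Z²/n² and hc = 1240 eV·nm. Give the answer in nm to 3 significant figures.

The Brackett series terminates on n_f = 4; the first line has n_i = 4+1 = 5.
ΔE = 54.40 × (1/4² − 1/5²) = 1.224 eV.
λ = 1240 / 1.224 = 1010 nm.

1010 nm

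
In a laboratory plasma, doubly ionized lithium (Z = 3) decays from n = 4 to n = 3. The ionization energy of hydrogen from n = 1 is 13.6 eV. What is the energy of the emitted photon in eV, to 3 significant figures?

5.95 eV

The Bohr energies scale as Z², so for Z = 3: E_n = −122.4/n² eV.
E_4 = −122.4/16 = −7.650 eV and E_3 = −122.4/9 = −13.60 eV.
The photon energy is |E_4 − E_3| = 5.95 eV.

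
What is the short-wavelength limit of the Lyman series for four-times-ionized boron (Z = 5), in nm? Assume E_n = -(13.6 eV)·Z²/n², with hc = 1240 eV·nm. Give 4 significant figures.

The Lyman series has lower level n_f = 1; the series limit corresponds to n_i → ∞.
ΔE_max = 13.6 × 25 / 1² = 340.0 eV.
λ_min = 1240 / 340.0 = 3.647 nm.

3.647 nm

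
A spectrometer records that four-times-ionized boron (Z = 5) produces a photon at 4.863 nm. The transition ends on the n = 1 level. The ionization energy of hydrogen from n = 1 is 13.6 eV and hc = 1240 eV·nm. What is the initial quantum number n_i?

The photon energy is ΔE = hc/λ = 1240 / 4.863 = 255.0 eV.
With Z = 5, ΔE = 340.0 × (1/n_f² − 1/n_i²), so 1/n_f² − 1/n_i² = 0.7500.
With n_f = 1: 1/n_i² = 1/1 − 0.7500 = 0.2500, so n_i ≈ 2.00.

n_i = 2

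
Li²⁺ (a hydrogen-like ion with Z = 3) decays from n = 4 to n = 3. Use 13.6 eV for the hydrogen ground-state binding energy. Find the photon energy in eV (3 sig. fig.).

The Bohr energies scale as Z², so for Z = 3: E_n = −122.4/n² eV.
E_4 = −122.4/16 = −7.650 eV and E_3 = −122.4/9 = −13.60 eV.
The photon energy is |E_4 − E_3| = 5.95 eV.

5.95 eV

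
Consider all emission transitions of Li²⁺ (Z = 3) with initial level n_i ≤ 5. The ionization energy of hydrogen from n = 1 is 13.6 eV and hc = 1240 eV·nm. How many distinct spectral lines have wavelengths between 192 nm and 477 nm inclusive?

2

Enumerate all n_i → n_f pairs with 1 ≤ n_f < n_i ≤ 5 and compute λ = 1240 / [13.6·9·(1/n_f² − 1/n_i²)].
Lines falling in [192, 477] nm: 4→3 (208.4 nm), 5→4 (450.3 nm).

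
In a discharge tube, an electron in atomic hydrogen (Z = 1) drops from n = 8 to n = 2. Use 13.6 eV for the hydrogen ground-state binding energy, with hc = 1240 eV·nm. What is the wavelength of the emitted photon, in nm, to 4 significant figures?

ΔE = 13.60 × (1/2² − 1/8²) = 13.60 × 0.2344 = 3.188 eV.
λ = hc/ΔE = 1240 / 3.188 = 389.0 nm.
This line belongs to the Balmer series.

389.0 nm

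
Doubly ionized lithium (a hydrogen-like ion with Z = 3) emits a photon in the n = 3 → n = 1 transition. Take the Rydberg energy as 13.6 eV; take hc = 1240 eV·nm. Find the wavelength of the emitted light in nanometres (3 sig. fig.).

For Z = 3 the level energies scale as Z², so the effective Rydberg energy is 13.6 × 9 = 122.4 eV.
ΔE = 122.4 × (1/1² − 1/3²) = 122.4 × 0.8889 = 108.8 eV.
λ = hc/ΔE = 1240 / 108.8 = 11.4 nm.

11.4 nm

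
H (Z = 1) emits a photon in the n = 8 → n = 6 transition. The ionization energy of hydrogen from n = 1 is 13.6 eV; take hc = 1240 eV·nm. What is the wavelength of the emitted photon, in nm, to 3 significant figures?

ΔE = 13.60 × (1/6² − 1/8²) = 13.60 × 0.01215 = 0.1653 eV.
λ = hc/ΔE = 1240 / 0.1653 = 7500 nm.

7500 nm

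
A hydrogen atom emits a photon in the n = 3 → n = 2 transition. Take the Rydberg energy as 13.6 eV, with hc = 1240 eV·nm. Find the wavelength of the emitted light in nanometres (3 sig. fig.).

ΔE = 13.60 × (1/2² − 1/3²) = 13.60 × 0.1389 = 1.889 eV.
λ = hc/ΔE = 1240 / 1.889 = 656 nm.
This line belongs to the Balmer series.

656 nm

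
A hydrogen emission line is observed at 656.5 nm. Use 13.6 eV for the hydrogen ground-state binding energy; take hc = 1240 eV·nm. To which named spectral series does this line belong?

ΔE = 1240/656.5 = 1.889 eV.
This matches 13.6 × (1/2² − 1/3²), so n_f = 2: the Balmer series.

Balmer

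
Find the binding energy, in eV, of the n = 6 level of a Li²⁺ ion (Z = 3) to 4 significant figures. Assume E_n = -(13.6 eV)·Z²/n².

3.400 eV

E_n = −13.6 Z²/n² = −122.4/n² eV for Z = 3.
E_6 = −122.4/36 = −3.400 eV, so ionization (to E = 0) requires 3.400 eV.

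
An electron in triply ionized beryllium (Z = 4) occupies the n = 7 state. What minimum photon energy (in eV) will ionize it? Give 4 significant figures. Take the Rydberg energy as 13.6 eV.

E_n = −13.6 Z²/n² = −217.6/n² eV for Z = 4.
E_7 = −217.6/49 = −4.441 eV, so ionization (to E = 0) requires 4.441 eV.

4.441 eV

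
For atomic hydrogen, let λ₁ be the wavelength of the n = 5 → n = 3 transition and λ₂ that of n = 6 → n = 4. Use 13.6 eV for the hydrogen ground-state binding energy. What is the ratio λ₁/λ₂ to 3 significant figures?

0.488

λ ∝ 1/ΔE ∝ 1/(1/n_f² − 1/n_i²), and the Z² and hc factors cancel in the ratio.
λ₁/λ₂ = (1/4² − 1/6²)/(1/3² − 1/5²) = 0.03472/0.07111 = 0.488.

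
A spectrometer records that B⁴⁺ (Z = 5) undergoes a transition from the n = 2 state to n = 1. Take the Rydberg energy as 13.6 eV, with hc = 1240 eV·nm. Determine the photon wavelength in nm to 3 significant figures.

For Z = 5 the level energies scale as Z², so the effective Rydberg energy is 13.6 × 25 = 340.0 eV.
ΔE = 340.0 × (1/1² − 1/2²) = 340.0 × 0.7500 = 255.0 eV.
λ = hc/ΔE = 1240 / 255.0 = 4.86 nm.

4.86 nm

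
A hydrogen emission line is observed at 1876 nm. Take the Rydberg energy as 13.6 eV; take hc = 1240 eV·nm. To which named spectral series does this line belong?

Paschen

ΔE = 1240/1876 = 0.6610 eV.
This matches 13.6 × (1/3² − 1/4²), so n_f = 3: the Paschen series.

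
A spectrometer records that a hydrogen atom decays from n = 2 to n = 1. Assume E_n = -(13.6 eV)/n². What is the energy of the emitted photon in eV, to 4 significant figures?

E_2 = −13.60/4 = −3.400 eV and E_1 = −13.60/1 = −13.60 eV.
The photon energy is |E_2 − E_1| = 10.20 eV.

10.20 eV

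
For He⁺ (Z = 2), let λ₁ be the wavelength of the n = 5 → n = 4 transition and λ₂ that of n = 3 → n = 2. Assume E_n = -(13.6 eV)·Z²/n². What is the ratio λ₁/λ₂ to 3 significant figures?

6.17

λ ∝ 1/ΔE ∝ 1/(1/n_f² − 1/n_i²), and the Z² and hc factors cancel in the ratio.
λ₁/λ₂ = (1/2² − 1/3²)/(1/4² − 1/5²) = 0.1389/0.02250 = 6.17.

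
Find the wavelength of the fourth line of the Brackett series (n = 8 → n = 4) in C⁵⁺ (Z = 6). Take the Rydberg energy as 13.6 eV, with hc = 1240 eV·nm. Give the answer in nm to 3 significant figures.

54.0 nm

The Brackett series terminates on n_f = 4; the fourth line has n_i = 4+4 = 8.
ΔE = 489.6 × (1/4² − 1/8²) = 22.95 eV.
λ = 1240 / 22.95 = 54.0 nm.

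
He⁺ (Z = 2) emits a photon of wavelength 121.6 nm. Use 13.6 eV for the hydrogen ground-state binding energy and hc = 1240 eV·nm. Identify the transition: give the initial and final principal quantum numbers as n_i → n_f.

n_i = 4, n_f = 2

The photon energy is ΔE = hc/λ = 1240 / 121.6 = 10.20 eV.
With Z = 2, ΔE = 54.40 × (1/n_f² − 1/n_i²), so 1/n_f² − 1/n_i² = 0.1875.
Trying n_f = 2 gives 1/n_i² = 0.06255, i.e. n_i ≈ 4; this pair matches.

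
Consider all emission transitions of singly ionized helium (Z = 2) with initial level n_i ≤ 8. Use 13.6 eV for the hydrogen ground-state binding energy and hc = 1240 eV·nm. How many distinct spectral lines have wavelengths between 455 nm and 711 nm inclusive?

4

Enumerate all n_i → n_f pairs with 1 ≤ n_f < n_i ≤ 8 and compute λ = 1240 / [13.6·4·(1/n_f² − 1/n_i²)].
Lines falling in [455, 711] nm: 4→3 (468.9 nm), 8→4 (486.3 nm), 7→4 (541.5 nm), 6→4 (656.5 nm).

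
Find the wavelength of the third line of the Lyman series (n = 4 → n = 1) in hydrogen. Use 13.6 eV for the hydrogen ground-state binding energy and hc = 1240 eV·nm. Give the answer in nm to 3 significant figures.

97.3 nm

The Lyman series terminates on n_f = 1; the third line has n_i = 1+3 = 4.
ΔE = 13.60 × (1/1² − 1/4²) = 12.75 eV.
λ = 1240 / 12.75 = 97.3 nm.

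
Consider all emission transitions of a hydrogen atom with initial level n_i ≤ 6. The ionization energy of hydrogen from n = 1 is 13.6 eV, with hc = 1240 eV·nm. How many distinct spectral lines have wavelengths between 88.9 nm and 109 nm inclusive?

4

Enumerate all n_i → n_f pairs with 1 ≤ n_f < n_i ≤ 6 and compute λ = 1240 / [13.6·1·(1/n_f² − 1/n_i²)].
Lines falling in [88.9, 109] nm: 6→1 (93.78 nm), 5→1 (94.98 nm), 4→1 (97.25 nm), 3→1 (102.6 nm).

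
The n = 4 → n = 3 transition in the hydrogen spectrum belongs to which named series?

The series is set by the lower level: n_f = 3 is the Paschen series.

Paschen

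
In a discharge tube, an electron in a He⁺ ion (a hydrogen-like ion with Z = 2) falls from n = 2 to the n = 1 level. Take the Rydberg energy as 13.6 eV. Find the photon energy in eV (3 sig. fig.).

The Bohr energies scale as Z², so for Z = 2: E_n = −54.40/n² eV.
E_2 = −54.40/4 = −13.60 eV and E_1 = −54.40/1 = −54.40 eV.
The photon energy is |E_2 − E_1| = 40.8 eV.

40.8 eV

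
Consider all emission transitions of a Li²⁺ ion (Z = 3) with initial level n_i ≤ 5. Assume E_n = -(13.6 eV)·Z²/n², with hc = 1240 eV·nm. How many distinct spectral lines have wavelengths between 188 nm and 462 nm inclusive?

2

Enumerate all n_i → n_f pairs with 1 ≤ n_f < n_i ≤ 5 and compute λ = 1240 / [13.6·9·(1/n_f² − 1/n_i²)].
Lines falling in [188, 462] nm: 4→3 (208.4 nm), 5→4 (450.3 nm).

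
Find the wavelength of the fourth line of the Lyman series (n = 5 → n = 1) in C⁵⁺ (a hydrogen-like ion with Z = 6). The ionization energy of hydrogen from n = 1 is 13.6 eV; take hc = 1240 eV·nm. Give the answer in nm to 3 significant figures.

2.64 nm

The Lyman series terminates on n_f = 1; the fourth line has n_i = 1+4 = 5.
ΔE = 489.6 × (1/1² − 1/5²) = 470.0 eV.
λ = 1240 / 470.0 = 2.64 nm.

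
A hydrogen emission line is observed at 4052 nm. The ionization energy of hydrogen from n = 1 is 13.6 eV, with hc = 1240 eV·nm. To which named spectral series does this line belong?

Brackett

ΔE = 1240/4052 = 0.3060 eV.
This matches 13.6 × (1/4² − 1/5²), so n_f = 4: the Brackett series.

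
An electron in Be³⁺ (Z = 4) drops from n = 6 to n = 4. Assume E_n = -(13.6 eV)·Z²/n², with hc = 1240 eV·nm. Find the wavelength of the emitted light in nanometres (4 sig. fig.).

For Z = 4 the level energies scale as Z², so the effective Rydberg energy is 13.6 × 16 = 217.6 eV.
ΔE = 217.6 × (1/4² − 1/6²) = 217.6 × 0.03472 = 7.556 eV.
λ = hc/ΔE = 1240 / 7.556 = 164.1 nm.

164.1 nm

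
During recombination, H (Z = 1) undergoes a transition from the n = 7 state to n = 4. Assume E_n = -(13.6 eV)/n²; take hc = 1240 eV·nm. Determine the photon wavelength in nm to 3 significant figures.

2170 nm

ΔE = 13.60 × (1/4² − 1/7²) = 13.60 × 0.04209 = 0.5724 eV.
λ = hc/ΔE = 1240 / 0.5724 = 2170 nm.
This line belongs to the Brackett series.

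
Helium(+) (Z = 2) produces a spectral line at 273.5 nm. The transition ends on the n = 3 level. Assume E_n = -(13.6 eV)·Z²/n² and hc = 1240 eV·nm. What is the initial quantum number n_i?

n_i = 6

The photon energy is ΔE = hc/λ = 1240 / 273.5 = 4.534 eV.
With Z = 2, ΔE = 54.40 × (1/n_f² − 1/n_i²), so 1/n_f² − 1/n_i² = 0.08334.
With n_f = 3: 1/n_i² = 1/9 − 0.08334 = 0.02777, so n_i ≈ 6.00.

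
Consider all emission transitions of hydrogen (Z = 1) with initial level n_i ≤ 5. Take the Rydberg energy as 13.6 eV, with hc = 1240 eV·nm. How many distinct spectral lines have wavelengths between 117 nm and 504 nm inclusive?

Enumerate all n_i → n_f pairs with 1 ≤ n_f < n_i ≤ 5 and compute λ = 1240 / [13.6·1·(1/n_f² − 1/n_i²)].
Lines falling in [117, 504] nm: 2→1 (121.6 nm), 5→2 (434.2 nm), 4→2 (486.3 nm).

3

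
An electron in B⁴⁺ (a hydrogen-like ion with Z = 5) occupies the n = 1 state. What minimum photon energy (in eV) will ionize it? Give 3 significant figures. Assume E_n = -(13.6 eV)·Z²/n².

E_n = −13.6 Z²/n² = −340.0/n² eV for Z = 5.
E_1 = −340.0/1 = −340 eV, so ionization (to E = 0) requires 340 eV.

340 eV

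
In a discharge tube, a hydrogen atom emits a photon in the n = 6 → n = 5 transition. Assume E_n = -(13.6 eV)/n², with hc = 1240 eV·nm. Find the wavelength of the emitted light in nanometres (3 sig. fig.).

7460 nm

ΔE = 13.60 × (1/5² − 1/6²) = 13.60 × 0.01222 = 0.1662 eV.
λ = hc/ΔE = 1240 / 0.1662 = 7460 nm.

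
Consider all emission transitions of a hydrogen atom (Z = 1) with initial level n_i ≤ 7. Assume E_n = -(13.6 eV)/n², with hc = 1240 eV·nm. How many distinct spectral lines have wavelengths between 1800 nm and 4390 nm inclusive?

Enumerate all n_i → n_f pairs with 1 ≤ n_f < n_i ≤ 7 and compute λ = 1240 / [13.6·1·(1/n_f² − 1/n_i²)].
Lines falling in [1800, 4390] nm: 4→3 (1876 nm), 7→4 (2166 nm), 6→4 (2626 nm), 5→4 (4052 nm).

4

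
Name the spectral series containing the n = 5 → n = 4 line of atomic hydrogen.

The series is set by the lower level: n_f = 4 is the Brackett series.

Brackett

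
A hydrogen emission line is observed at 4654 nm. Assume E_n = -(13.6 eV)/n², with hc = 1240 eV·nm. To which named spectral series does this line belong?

Pfund

ΔE = 1240/4654 = 0.2664 eV.
This matches 13.6 × (1/5² − 1/7²), so n_f = 5: the Pfund series.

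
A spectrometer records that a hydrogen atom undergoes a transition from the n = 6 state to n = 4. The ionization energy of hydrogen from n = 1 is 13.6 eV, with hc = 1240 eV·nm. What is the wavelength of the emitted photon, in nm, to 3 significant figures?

ΔE = 13.60 × (1/4² − 1/6²) = 13.60 × 0.03472 = 0.4722 eV.
λ = hc/ΔE = 1240 / 0.4722 = 2630 nm.
This line belongs to the Brackett series.

2630 nm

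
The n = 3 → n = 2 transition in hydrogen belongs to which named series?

The series is set by the lower level: n_f = 2 is the Balmer series.

Balmer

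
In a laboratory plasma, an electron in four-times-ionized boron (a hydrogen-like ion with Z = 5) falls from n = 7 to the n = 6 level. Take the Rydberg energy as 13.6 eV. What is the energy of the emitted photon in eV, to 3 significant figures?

2.51 eV

The Bohr energies scale as Z², so for Z = 5: E_n = −340.0/n² eV.
E_7 = −340.0/49 = −6.939 eV and E_6 = −340.0/36 = −9.444 eV.
The photon energy is |E_7 − E_6| = 2.51 eV.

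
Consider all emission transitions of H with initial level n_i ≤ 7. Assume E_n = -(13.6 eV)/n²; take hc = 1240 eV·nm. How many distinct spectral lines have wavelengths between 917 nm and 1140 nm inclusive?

Enumerate all n_i → n_f pairs with 1 ≤ n_f < n_i ≤ 7 and compute λ = 1240 / [13.6·1·(1/n_f² − 1/n_i²)].
Lines falling in [917, 1140] nm: 7→3 (1005 nm), 6→3 (1094 nm).

2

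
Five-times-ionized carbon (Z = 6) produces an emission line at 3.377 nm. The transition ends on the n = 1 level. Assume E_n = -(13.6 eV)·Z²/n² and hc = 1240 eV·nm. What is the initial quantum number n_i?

n_i = 2

The photon energy is ΔE = hc/λ = 1240 / 3.377 = 367.2 eV.
With Z = 6, ΔE = 489.6 × (1/n_f² − 1/n_i²), so 1/n_f² − 1/n_i² = 0.7500.
With n_f = 1: 1/n_i² = 1/1 − 0.7500 = 0.2500, so n_i ≈ 2.00.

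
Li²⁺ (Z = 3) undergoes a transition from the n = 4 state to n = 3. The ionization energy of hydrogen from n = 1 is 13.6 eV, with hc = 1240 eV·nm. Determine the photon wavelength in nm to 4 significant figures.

208.4 nm

For Z = 3 the level energies scale as Z², so the effective Rydberg energy is 13.6 × 9 = 122.4 eV.
ΔE = 122.4 × (1/3² − 1/4²) = 122.4 × 0.04861 = 5.950 eV.
λ = hc/ΔE = 1240 / 5.950 = 208.4 nm.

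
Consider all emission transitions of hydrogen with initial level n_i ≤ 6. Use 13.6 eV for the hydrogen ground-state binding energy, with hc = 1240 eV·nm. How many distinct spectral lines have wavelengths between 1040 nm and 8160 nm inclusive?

Enumerate all n_i → n_f pairs with 1 ≤ n_f < n_i ≤ 6 and compute λ = 1240 / [13.6·1·(1/n_f² − 1/n_i²)].
Lines falling in [1040, 8160] nm: 6→3 (1094 nm), 5→3 (1282 nm), 4→3 (1876 nm), 6→4 (2626 nm), 5→4 (4052 nm), 6→5 (7460 nm).

6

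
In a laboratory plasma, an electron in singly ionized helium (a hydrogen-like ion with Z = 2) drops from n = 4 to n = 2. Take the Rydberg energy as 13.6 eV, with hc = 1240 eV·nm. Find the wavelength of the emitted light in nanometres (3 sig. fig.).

For Z = 2 the level energies scale as Z², so the effective Rydberg energy is 13.6 × 4 = 54.40 eV.
ΔE = 54.40 × (1/2² − 1/4²) = 54.40 × 0.1875 = 10.20 eV.
λ = hc/ΔE = 1240 / 10.20 = 122 nm.

122 nm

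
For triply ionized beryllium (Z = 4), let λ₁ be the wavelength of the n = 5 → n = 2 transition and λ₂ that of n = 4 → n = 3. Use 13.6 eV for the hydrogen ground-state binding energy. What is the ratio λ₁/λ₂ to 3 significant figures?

0.231

λ ∝ 1/ΔE ∝ 1/(1/n_f² − 1/n_i²), and the Z² and hc factors cancel in the ratio.
λ₁/λ₂ = (1/3² − 1/4²)/(1/2² − 1/5²) = 0.04861/0.2100 = 0.231.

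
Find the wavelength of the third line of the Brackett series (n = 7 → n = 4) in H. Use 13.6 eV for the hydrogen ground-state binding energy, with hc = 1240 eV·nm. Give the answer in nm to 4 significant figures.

2166 nm

The Brackett series terminates on n_f = 4; the third line has n_i = 4+3 = 7.
ΔE = 13.60 × (1/4² − 1/7²) = 0.5724 eV.
λ = 1240 / 0.5724 = 2166 nm.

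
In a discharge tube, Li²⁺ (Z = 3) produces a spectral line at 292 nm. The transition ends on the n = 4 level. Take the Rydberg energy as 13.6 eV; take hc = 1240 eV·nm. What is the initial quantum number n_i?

n_i = 6

The photon energy is ΔE = hc/λ = 1240 / 292 = 4.247 eV.
With Z = 3, ΔE = 122.4 × (1/n_f² − 1/n_i²), so 1/n_f² − 1/n_i² = 0.03469.
With n_f = 4: 1/n_i² = 1/16 − 0.03469 = 0.02781, so n_i ≈ 6.00.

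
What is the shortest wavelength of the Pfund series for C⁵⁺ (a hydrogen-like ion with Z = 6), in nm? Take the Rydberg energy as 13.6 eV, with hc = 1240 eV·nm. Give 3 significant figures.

63.3 nm

The Pfund series has lower level n_f = 5; the series limit corresponds to n_i → ∞.
ΔE_max = 13.6 × 36 / 5² = 19.58 eV.
λ_min = 1240 / 19.58 = 63.3 nm.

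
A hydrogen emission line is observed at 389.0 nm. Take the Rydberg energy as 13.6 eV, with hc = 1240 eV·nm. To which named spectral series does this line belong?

ΔE = 1240/389.0 = 3.188 eV.
This matches 13.6 × (1/2² − 1/8²), so n_f = 2: the Balmer series.

Balmer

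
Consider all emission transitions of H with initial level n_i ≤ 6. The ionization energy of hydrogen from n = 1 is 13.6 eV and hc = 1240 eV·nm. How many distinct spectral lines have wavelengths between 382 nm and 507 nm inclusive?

3

Enumerate all n_i → n_f pairs with 1 ≤ n_f < n_i ≤ 6 and compute λ = 1240 / [13.6·1·(1/n_f² − 1/n_i²)].
Lines falling in [382, 507] nm: 6→2 (410.3 nm), 5→2 (434.2 nm), 4→2 (486.3 nm).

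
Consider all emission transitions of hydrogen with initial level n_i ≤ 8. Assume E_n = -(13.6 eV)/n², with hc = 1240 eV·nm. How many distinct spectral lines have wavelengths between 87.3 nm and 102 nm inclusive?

Enumerate all n_i → n_f pairs with 1 ≤ n_f < n_i ≤ 8 and compute λ = 1240 / [13.6·1·(1/n_f² − 1/n_i²)].
Lines falling in [87.3, 102] nm: 8→1 (92.62 nm), 7→1 (93.08 nm), 6→1 (93.78 nm), 5→1 (94.98 nm), 4→1 (97.25 nm).

5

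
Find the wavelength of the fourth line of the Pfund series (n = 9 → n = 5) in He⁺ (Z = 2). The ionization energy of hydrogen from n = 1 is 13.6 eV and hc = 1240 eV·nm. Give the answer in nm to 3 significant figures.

The Pfund series terminates on n_f = 5; the fourth line has n_i = 5+4 = 9.
ΔE = 54.40 × (1/5² − 1/9²) = 1.504 eV.
λ = 1240 / 1.504 = 824 nm.

824 nm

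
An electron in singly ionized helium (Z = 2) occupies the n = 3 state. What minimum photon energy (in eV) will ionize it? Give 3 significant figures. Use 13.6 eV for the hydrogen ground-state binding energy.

6.04 eV

E_n = −13.6 Z²/n² = −54.40/n² eV for Z = 2.
E_3 = −54.40/9 = −6.04 eV, so ionization (to E = 0) requires 6.04 eV.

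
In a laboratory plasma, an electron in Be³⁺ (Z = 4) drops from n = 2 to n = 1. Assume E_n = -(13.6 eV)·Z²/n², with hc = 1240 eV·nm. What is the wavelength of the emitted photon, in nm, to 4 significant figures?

7.598 nm

For Z = 4 the level energies scale as Z², so the effective Rydberg energy is 13.6 × 16 = 217.6 eV.
ΔE = 217.6 × (1/1² − 1/2²) = 217.6 × 0.7500 = 163.2 eV.
λ = hc/ΔE = 1240 / 163.2 = 7.598 nm.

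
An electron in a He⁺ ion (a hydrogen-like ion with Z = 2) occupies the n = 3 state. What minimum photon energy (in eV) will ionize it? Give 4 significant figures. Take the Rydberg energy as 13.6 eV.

6.044 eV

E_n = −13.6 Z²/n² = −54.40/n² eV for Z = 2.
E_3 = −54.40/9 = −6.044 eV, so ionization (to E = 0) requires 6.044 eV.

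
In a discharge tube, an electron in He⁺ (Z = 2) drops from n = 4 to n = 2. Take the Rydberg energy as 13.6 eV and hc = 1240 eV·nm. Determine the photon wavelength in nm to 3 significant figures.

122 nm

For Z = 2 the level energies scale as Z², so the effective Rydberg energy is 13.6 × 4 = 54.40 eV.
ΔE = 54.40 × (1/2² − 1/4²) = 54.40 × 0.1875 = 10.20 eV.
λ = hc/ΔE = 1240 / 10.20 = 122 nm.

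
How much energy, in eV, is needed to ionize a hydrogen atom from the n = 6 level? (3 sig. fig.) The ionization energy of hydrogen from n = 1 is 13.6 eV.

0.378 eV

E_6 = −13.60/36 = −0.378 eV, so ionization (to E = 0) requires 0.378 eV.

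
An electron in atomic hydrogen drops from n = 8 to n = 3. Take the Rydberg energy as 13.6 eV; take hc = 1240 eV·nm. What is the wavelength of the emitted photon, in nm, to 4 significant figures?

ΔE = 13.60 × (1/3² − 1/8²) = 13.60 × 0.09549 = 1.299 eV.
λ = hc/ΔE = 1240 / 1.299 = 954.9 nm.
This line belongs to the Paschen series.

954.9 nm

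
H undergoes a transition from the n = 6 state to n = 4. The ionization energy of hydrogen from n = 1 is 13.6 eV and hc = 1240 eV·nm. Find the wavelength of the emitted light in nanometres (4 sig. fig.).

ΔE = 13.60 × (1/4² − 1/6²) = 13.60 × 0.03472 = 0.4722 eV.
λ = hc/ΔE = 1240 / 0.4722 = 2626 nm.

2626 nm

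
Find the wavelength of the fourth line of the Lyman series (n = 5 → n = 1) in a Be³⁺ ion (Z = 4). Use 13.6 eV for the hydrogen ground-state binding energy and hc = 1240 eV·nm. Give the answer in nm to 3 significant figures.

The Lyman series terminates on n_f = 1; the fourth line has n_i = 1+4 = 5.
ΔE = 217.6 × (1/1² − 1/5²) = 208.9 eV.
λ = 1240 / 208.9 = 5.94 nm.

5.94 nm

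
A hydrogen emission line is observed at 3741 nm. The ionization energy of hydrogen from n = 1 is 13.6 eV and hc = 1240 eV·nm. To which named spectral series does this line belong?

ΔE = 1240/3741 = 0.3315 eV.
This matches 13.6 × (1/5² − 1/8²), so n_f = 5: the Pfund series.

Pfund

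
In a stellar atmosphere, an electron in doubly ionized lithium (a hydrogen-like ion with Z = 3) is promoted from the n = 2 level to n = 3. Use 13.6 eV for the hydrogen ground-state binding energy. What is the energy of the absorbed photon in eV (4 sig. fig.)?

The Bohr energies scale as Z², so for Z = 3: E_n = −122.4/n² eV.
E_3 = −122.4/9 = −13.60 eV and E_2 = −122.4/4 = −30.60 eV.
The photon energy is |E_3 − E_2| = 17.00 eV.

17.00 eV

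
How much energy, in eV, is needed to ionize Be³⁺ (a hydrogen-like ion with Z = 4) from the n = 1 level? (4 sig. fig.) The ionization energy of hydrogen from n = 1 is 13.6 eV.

E_n = −13.6 Z²/n² = −217.6/n² eV for Z = 4.
E_1 = −217.6/1 = −217.6 eV, so ionization (to E = 0) requires 217.6 eV.

217.6 eV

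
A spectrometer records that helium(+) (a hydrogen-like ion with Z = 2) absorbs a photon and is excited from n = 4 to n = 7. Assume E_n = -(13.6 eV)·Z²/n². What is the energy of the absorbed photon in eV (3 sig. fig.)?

The Bohr energies scale as Z², so for Z = 2: E_n = −54.40/n² eV.
E_7 = −54.40/49 = −1.110 eV and E_4 = −54.40/16 = −3.400 eV.
The photon energy is |E_7 − E_4| = 2.29 eV.

2.29 eV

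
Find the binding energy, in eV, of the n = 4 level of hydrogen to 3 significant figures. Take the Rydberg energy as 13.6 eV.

0.850 eV

E_4 = −13.60/16 = −0.850 eV, so ionization (to E = 0) requires 0.850 eV.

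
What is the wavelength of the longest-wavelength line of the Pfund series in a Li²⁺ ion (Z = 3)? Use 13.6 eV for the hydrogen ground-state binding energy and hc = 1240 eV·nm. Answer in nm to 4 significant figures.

828.9 nm

The Pfund series terminates on n_f = 5; the first line has n_i = 5+1 = 6.
ΔE = 122.4 × (1/5² − 1/6²) = 1.496 eV.
λ = 1240 / 1.496 = 828.9 nm.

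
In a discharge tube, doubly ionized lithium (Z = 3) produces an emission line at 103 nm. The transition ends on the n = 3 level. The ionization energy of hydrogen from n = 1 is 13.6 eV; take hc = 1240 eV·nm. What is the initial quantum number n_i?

n_i = 9

The photon energy is ΔE = hc/λ = 1240 / 103 = 12.04 eV.
With Z = 3, ΔE = 122.4 × (1/n_f² − 1/n_i²), so 1/n_f² − 1/n_i² = 0.09836.
With n_f = 3: 1/n_i² = 1/9 − 0.09836 = 0.01275, so n_i ≈ 8.85.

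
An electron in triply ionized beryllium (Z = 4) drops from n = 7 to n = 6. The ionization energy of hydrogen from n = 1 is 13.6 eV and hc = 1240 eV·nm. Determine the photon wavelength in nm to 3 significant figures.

773 nm

For Z = 4 the level energies scale as Z², so the effective Rydberg energy is 13.6 × 16 = 217.6 eV.
ΔE = 217.6 × (1/6² − 1/7²) = 217.6 × 0.007370 = 1.604 eV.
λ = hc/ΔE = 1240 / 1.604 = 773 nm.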